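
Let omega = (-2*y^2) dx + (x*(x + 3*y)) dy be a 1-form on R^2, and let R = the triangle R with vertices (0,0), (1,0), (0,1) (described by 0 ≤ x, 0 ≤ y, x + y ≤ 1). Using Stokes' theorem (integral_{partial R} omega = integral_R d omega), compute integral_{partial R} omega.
integral_(partial R) omega = 3/2

Stokes: integral_partial_R omega = integral_R d omega with d omega = (∂Q/∂x - ∂P/∂y) dx ∧ dy.
  ∂Q/∂x = 2*x + 3*y
  ∂P/∂y = -4*y
  integrand = ∂Q/∂x - ∂P/∂y = 2*x + 7*y.
Integrating over R: integral_0^1 integral_0^{1-x} (2*x + 7*y) dy dx = 3/2.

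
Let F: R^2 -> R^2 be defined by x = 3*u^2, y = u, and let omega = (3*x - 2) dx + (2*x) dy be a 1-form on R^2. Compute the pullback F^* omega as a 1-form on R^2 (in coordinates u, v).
F^* omega = (6*u*(9*u^2 + u - 2)) du

Using F^*(f dg) = (f ∘ F) d(g ∘ F), substitute each coordinate x_i by F_i(u, v) in f_i, and replace dx_i by d F_i = (∂F_i/∂u) du + (∂F_i/∂v) dv.
  For the x component: f_1(F) = 9*u^2 - 2; d F_1 = (6*u) du + (0) dv
  For the y component: f_2(F) = 6*u^2; d F_2 = (1) du + (0) dv
Combining and collecting du, dv coefficients:
  coeff of du: 6*u*(9*u^2 + u - 2)
  coeff of dv: 0
F^* omega = (6*u*(9*u^2 + u - 2)) du.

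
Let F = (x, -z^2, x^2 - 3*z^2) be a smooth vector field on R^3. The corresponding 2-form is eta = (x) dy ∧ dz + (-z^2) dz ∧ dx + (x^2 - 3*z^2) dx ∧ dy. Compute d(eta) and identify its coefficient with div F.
d(eta) = (1 - 6*z) dx ∧ dy ∧ dz; div F = 1 - 6*z

For a 2-form in R^3 of the form above, applying d gives a 3-form with coefficient ∂P/∂x + ∂Q/∂y + ∂R/∂z:
  ∂P/∂x = 1
  ∂Q/∂y = 0
  ∂R/∂z = -6*z
Sum = 1 - 6*z, which is exactly div F.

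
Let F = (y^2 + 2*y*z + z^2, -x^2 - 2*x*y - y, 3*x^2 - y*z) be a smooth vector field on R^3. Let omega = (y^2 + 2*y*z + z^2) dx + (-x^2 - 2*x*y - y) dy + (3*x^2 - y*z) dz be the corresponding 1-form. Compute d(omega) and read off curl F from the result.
d(omega) = (-z) dy ∧ dz + (-6*x + 2*y + 2*z) dz ∧ dx + (-2*x - 4*y - 2*z) dx ∧ dy; curl F = (-z, -6*x + 2*y + 2*z, -2*x - 4*y - 2*z)

d omega = sum_{i<j} (∂f_j/∂x_i - ∂f_i/∂x_j) dx_i ∧ dx_j. Under the identification (dy ∧ dz, dz ∧ dx, dx ∧ dy) ↔ (e_x, e_y, e_z), the coefficients are exactly the components of curl F. Compute:
  ∂R/∂y - ∂Q/∂z = (-z) - (0) = -z
  ∂P/∂z - ∂R/∂x = (2*y + 2*z) - (6*x) = -6*x + 2*y + 2*z
  ∂Q/∂x - ∂P/∂y = (-2*x - 2*y) - (2*y + 2*z) = -2*x - 4*y - 2*z.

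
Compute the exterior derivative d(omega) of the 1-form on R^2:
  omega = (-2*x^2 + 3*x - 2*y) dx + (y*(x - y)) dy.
d(omega) = (y + 2) dx ∧ dy

For a 1-form omega = sum_i f_i dx_i, the exterior derivative is
  d(omega) = sum_{i < j} (∂f_j/∂x_i - ∂f_i/∂x_j) dx_i ∧ dx_j.
  coefficient of dx ∧ dy: ∂f_2/∂x - ∂f_1/∂y = ∂(y*(x - y))/∂x - ∂(-2*x^2 + 3*x - 2*y)/∂y = y + 2
Assembling: d(omega) = (y + 2) dx ∧ dy.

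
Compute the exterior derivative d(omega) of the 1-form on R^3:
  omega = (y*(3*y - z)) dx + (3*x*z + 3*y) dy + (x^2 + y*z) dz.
d(omega) = (-6*y + 4*z) dx ∧ dy + (2*x + y) dx ∧ dz + (-3*x + z) dy ∧ dz

For a 1-form omega = sum_i f_i dx_i, the exterior derivative is
  d(omega) = sum_{i < j} (∂f_j/∂x_i - ∂f_i/∂x_j) dx_i ∧ dx_j.
  coefficient of dx ∧ dy: ∂f_2/∂x - ∂f_1/∂y = ∂(3*x*z + 3*y)/∂x - ∂(y*(3*y - z))/∂y = -6*y + 4*z
  coefficient of dx ∧ dz: ∂f_3/∂x - ∂f_1/∂z = ∂(x^2 + y*z)/∂x - ∂(y*(3*y - z))/∂z = 2*x + y
  coefficient of dy ∧ dz: ∂f_3/∂y - ∂f_2/∂z = ∂(x^2 + y*z)/∂y - ∂(3*x*z + 3*y)/∂z = -3*x + z
Assembling: d(omega) = (-6*y + 4*z) dx ∧ dy + (2*x + y) dx ∧ dz + (-3*x + z) dy ∧ dz.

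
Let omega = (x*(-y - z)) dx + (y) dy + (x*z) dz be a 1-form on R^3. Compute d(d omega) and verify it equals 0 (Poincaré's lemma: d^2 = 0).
d(d omega) = 0

Step 1: d omega = sum_{i<j} (∂f_j/∂x_i - ∂f_i/∂x_j) dx_i ∧ dx_j:
  coeff of dx ∧ dy: x
  coeff of dx ∧ dz: x + z
  coeff of dy ∧ dz: 0
Step 2: Apply d again to each 2-form coefficient. The only possible 3-form in R^3 is dx ∧ dy ∧ dz, with coefficient
  ∂(coeff of dy∧dz)/∂x - ∂(coeff of dx∧dz)/∂y + ∂(coeff of dx∧dy)/∂z
  = ∂/∂x (0) - ∂/∂y (x + z) + ∂/∂z (x).
Each of these terms simplifies to sums of mixed partials that cancel in pairs. The result is 0 (by equality of mixed partials for smooth functions — Schwarz / Clairaut).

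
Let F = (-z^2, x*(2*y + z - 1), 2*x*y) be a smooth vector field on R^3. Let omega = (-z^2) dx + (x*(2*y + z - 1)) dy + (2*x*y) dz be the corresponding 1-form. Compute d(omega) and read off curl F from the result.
d(omega) = (x) dy ∧ dz + (-2*y - 2*z) dz ∧ dx + (2*y + z - 1) dx ∧ dy; curl F = (x, -2*y - 2*z, 2*y + z - 1)

d omega = sum_{i<j} (∂f_j/∂x_i - ∂f_i/∂x_j) dx_i ∧ dx_j. Under the identification (dy ∧ dz, dz ∧ dx, dx ∧ dy) ↔ (e_x, e_y, e_z), the coefficients are exactly the components of curl F. Compute:
  ∂R/∂y - ∂Q/∂z = (2*x) - (x) = x
  ∂P/∂z - ∂R/∂x = (-2*z) - (2*y) = -2*y - 2*z
  ∂Q/∂x - ∂P/∂y = (2*y + z - 1) - (0) = 2*y + z - 1.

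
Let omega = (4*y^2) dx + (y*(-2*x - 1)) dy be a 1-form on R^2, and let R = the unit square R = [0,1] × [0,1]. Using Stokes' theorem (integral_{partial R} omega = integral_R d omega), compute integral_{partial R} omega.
integral_(partial R) omega = -5

Stokes: integral_partial_R omega = integral_R d omega with d omega = (∂Q/∂x - ∂P/∂y) dx ∧ dy.
  ∂Q/∂x = -2*y
  ∂P/∂y = 8*y
  integrand = ∂Q/∂x - ∂P/∂y = -10*y.
Integrating over R: integral_0^1 integral_0^1 (-10*y) dx dy = -5.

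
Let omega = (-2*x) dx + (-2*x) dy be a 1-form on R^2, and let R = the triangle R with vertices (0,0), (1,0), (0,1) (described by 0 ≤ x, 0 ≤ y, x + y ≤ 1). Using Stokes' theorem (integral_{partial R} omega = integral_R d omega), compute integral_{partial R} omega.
integral_(partial R) omega = -1

Stokes: integral_partial_R omega = integral_R d omega with d omega = (∂Q/∂x - ∂P/∂y) dx ∧ dy.
  ∂Q/∂x = -2
  ∂P/∂y = 0
  integrand = ∂Q/∂x - ∂P/∂y = -2.
Integrating over R: integral_0^1 integral_0^{1-x} (-2) dy dx = -1.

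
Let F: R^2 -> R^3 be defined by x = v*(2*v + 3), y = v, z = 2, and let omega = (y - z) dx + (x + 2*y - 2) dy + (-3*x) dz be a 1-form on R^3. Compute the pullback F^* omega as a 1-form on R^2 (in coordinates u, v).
F^* omega = (6*v^2 - 8) dv

Using F^*(f dg) = (f ∘ F) d(g ∘ F), substitute each coordinate x_i by F_i(u, v) in f_i, and replace dx_i by d F_i = (∂F_i/∂u) du + (∂F_i/∂v) dv.
  For the x component: f_1(F) = v - 2; d F_1 = (0) du + (4*v + 3) dv
  For the y component: f_2(F) = 2*v^2 + 5*v - 2; d F_2 = (0) du + (1) dv
  For the z component: f_3(F) = 3*v*(-2*v - 3); d F_3 = (0) du + (0) dv
Combining and collecting du, dv coefficients:
  coeff of du: 0
  coeff of dv: 6*v^2 - 8
F^* omega = (6*v^2 - 8) dv.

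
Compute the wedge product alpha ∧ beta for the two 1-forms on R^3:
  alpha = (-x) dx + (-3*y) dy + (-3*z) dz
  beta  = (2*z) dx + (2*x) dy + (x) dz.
alpha ∧ beta = (-2*x^2 + 6*y*z) dx ∧ dy + (-x^2 + 6*z^2) dx ∧ dz + (3*x*(-y + 2*z)) dy ∧ dz

Distribute the wedge, using dx_i ∧ dx_j = -dx_j ∧ dx_i and dx_i ∧ dx_i = 0. For each pair (i, j) with i < j, the coefficient of dx_i ∧ dx_j in alpha ∧ beta is (alpha_i * beta_j - alpha_j * beta_i). Collecting: alpha ∧ beta = (-2*x^2 + 6*y*z) dx ∧ dy + (-x^2 + 6*z^2) dx ∧ dz + (3*x*(-y + 2*z)) dy ∧ dz.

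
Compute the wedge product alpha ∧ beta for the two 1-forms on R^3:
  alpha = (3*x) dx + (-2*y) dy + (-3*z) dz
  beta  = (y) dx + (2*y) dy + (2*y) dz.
alpha ∧ beta = (2*y*(3*x + y)) dx ∧ dy + (3*y*(2*x + z)) dx ∧ dz + (2*y*(-2*y + 3*z)) dy ∧ dz

Distribute the wedge, using dx_i ∧ dx_j = -dx_j ∧ dx_i and dx_i ∧ dx_i = 0. For each pair (i, j) with i < j, the coefficient of dx_i ∧ dx_j in alpha ∧ beta is (alpha_i * beta_j - alpha_j * beta_i). Collecting: alpha ∧ beta = (2*y*(3*x + y)) dx ∧ dy + (3*y*(2*x + z)) dx ∧ dz + (2*y*(-2*y + 3*z)) dy ∧ dz.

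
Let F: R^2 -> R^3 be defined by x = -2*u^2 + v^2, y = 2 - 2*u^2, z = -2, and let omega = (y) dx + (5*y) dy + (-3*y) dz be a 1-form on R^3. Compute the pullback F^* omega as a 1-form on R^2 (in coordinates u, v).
F^* omega = (48*u*(u^2 - 1)) du + (4*v*(1 - u^2)) dv

Using F^*(f dg) = (f ∘ F) d(g ∘ F), substitute each coordinate x_i by F_i(u, v) in f_i, and replace dx_i by d F_i = (∂F_i/∂u) du + (∂F_i/∂v) dv.
  For the x component: f_1(F) = 2 - 2*u^2; d F_1 = (-4*u) du + (2*v) dv
  For the y component: f_2(F) = 10 - 10*u^2; d F_2 = (-4*u) du + (0) dv
  For the z component: f_3(F) = 6*u^2 - 6; d F_3 = (0) du + (0) dv
Combining and collecting du, dv coefficients:
  coeff of du: 48*u*(u^2 - 1)
  coeff of dv: 4*v*(1 - u^2)
F^* omega = (48*u*(u^2 - 1)) du + (4*v*(1 - u^2)) dv.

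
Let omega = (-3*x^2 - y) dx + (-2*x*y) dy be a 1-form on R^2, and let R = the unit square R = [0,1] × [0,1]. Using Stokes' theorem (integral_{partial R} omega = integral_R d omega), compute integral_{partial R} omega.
integral_(partial R) omega = 0

Stokes: integral_partial_R omega = integral_R d omega with d omega = (∂Q/∂x - ∂P/∂y) dx ∧ dy.
  ∂Q/∂x = -2*y
  ∂P/∂y = -1
  integrand = ∂Q/∂x - ∂P/∂y = 1 - 2*y.
Integrating over R: integral_0^1 integral_0^1 (1 - 2*y) dx dy = 0.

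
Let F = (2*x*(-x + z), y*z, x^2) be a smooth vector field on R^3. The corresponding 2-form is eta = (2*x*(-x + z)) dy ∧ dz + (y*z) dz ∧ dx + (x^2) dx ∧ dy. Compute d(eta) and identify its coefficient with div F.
d(eta) = (-4*x + 3*z) dx ∧ dy ∧ dz; div F = -4*x + 3*z

For a 2-form in R^3 of the form above, applying d gives a 3-form with coefficient ∂P/∂x + ∂Q/∂y + ∂R/∂z:
  ∂P/∂x = -4*x + 2*z
  ∂Q/∂y = z
  ∂R/∂z = 0
Sum = -4*x + 3*z, which is exactly div F.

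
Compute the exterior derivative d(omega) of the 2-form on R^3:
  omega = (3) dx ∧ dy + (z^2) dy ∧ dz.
d(omega) = 0

For a 2-form omega = sum_{i<j} g_{ij} dx_i ∧ dx_j, the exterior derivative is
  d(omega) = sum_{i<j} d(g_{ij}) ∧ dx_i ∧ dx_j = sum_{i<j, k} (∂g_{ij}/∂x_k) dx_k ∧ dx_i ∧ dx_j.
Expand each term, using dx_k ∧ dx_i ∧ dx_j = sgn(permutation) dx_{(a)} ∧ dx_{(b)} ∧ dx_{(c)} with (a < b < c) sorted:

Collecting like 3-forms: d(omega) = 0.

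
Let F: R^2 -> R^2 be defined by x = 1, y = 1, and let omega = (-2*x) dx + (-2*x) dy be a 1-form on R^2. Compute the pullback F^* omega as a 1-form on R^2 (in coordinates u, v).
F^* omega = 0

Using F^*(f dg) = (f ∘ F) d(g ∘ F), substitute each coordinate x_i by F_i(u, v) in f_i, and replace dx_i by d F_i = (∂F_i/∂u) du + (∂F_i/∂v) dv.
  For the x component: f_1(F) = -2; d F_1 = (0) du + (0) dv
  For the y component: f_2(F) = -2; d F_2 = (0) du + (0) dv
Combining and collecting du, dv coefficients:
  coeff of du: 0
  coeff of dv: 0
F^* omega = 0.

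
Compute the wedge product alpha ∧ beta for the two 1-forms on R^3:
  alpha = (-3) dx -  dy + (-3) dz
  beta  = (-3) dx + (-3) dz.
alpha ∧ beta = (-3) dx ∧ dy + (3) dy ∧ dz

Distribute the wedge, using dx_i ∧ dx_j = -dx_j ∧ dx_i and dx_i ∧ dx_i = 0. For each pair (i, j) with i < j, the coefficient of dx_i ∧ dx_j in alpha ∧ beta is (alpha_i * beta_j - alpha_j * beta_i). Collecting: alpha ∧ beta = (-3) dx ∧ dy + (3) dy ∧ dz.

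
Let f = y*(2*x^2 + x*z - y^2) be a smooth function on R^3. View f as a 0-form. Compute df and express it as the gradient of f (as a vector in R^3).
df = (y*(4*x + z)) dx + (2*x^2 + x*z - 3*y^2) dy + (x*y) dz; grad f = (y*(4*x + z), 2*x^2 + x*z - 3*y^2, x*y)

For a 0-form f, d f = (∂f/∂x) dx + (∂f/∂y) dy + (∂f/∂z) dz. The components of the vector representation are exactly the entries of grad f in Cartesian coordinates:
  ∂f/∂x = y*(4*x + z)
  ∂f/∂y = 2*x^2 + x*z - 3*y^2
  ∂f/∂z = x*y.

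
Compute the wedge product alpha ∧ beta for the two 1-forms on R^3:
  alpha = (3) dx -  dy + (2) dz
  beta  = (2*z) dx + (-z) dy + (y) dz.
alpha ∧ beta = (-z) dx ∧ dy + (3*y - 4*z) dx ∧ dz + (-y + 2*z) dy ∧ dz

Distribute the wedge, using dx_i ∧ dx_j = -dx_j ∧ dx_i and dx_i ∧ dx_i = 0. For each pair (i, j) with i < j, the coefficient of dx_i ∧ dx_j in alpha ∧ beta is (alpha_i * beta_j - alpha_j * beta_i). Collecting: alpha ∧ beta = (-z) dx ∧ dy + (3*y - 4*z) dx ∧ dz + (-y + 2*z) dy ∧ dz.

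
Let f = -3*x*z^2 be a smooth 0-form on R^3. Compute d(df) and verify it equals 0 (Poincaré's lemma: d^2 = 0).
d(df) = 0

Step 1: df = sum_i (∂f/∂x_i) dx_i = (-3*z^2) dx + (0) dy + (-6*x*z) dz.
Step 2: Apply d again. Using the 1-form formula, the coefficient of dx ∧ dy in d(df) is ∂^2 f/∂x ∂y - ∂^2 f/∂y ∂x = (0) - (0) = 0 (equality of mixed partials for smooth f).
Similarly for dx ∧ dz and dy ∧ dz — all coefficients vanish. So d(df) = 0.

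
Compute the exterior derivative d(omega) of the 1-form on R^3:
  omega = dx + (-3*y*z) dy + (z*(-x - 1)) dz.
d(omega) = (-z) dx ∧ dz + (3*y) dy ∧ dz

For a 1-form omega = sum_i f_i dx_i, the exterior derivative is
  d(omega) = sum_{i < j} (∂f_j/∂x_i - ∂f_i/∂x_j) dx_i ∧ dx_j.
  coefficient of dx ∧ dz: ∂f_3/∂x - ∂f_1/∂z = ∂(z*(-x - 1))/∂x - ∂(1)/∂z = -z
  coefficient of dy ∧ dz: ∂f_3/∂y - ∂f_2/∂z = ∂(z*(-x - 1))/∂y - ∂(-3*y*z)/∂z = 3*y
Assembling: d(omega) = (-z) dx ∧ dz + (3*y) dy ∧ dz.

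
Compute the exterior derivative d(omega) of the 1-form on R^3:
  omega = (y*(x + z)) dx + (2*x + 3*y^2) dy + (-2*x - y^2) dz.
d(omega) = (-x - z + 2) dx ∧ dy + (-y - 2) dx ∧ dz + (-2*y) dy ∧ dz

For a 1-form omega = sum_i f_i dx_i, the exterior derivative is
  d(omega) = sum_{i < j} (∂f_j/∂x_i - ∂f_i/∂x_j) dx_i ∧ dx_j.
  coefficient of dx ∧ dy: ∂f_2/∂x - ∂f_1/∂y = ∂(2*x + 3*y^2)/∂x - ∂(y*(x + z))/∂y = -x - z + 2
  coefficient of dx ∧ dz: ∂f_3/∂x - ∂f_1/∂z = ∂(-2*x - y^2)/∂x - ∂(y*(x + z))/∂z = -y - 2
  coefficient of dy ∧ dz: ∂f_3/∂y - ∂f_2/∂z = ∂(-2*x - y^2)/∂y - ∂(2*x + 3*y^2)/∂z = -2*y
Assembling: d(omega) = (-x - z + 2) dx ∧ dy + (-y - 2) dx ∧ dz + (-2*y) dy ∧ dz.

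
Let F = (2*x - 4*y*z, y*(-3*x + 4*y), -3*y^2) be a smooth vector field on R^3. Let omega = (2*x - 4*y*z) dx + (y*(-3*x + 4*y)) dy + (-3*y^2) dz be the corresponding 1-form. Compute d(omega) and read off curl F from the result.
d(omega) = (-6*y) dy ∧ dz + (-4*y) dz ∧ dx + (-3*y + 4*z) dx ∧ dy; curl F = (-6*y, -4*y, -3*y + 4*z)

d omega = sum_{i<j} (∂f_j/∂x_i - ∂f_i/∂x_j) dx_i ∧ dx_j. Under the identification (dy ∧ dz, dz ∧ dx, dx ∧ dy) ↔ (e_x, e_y, e_z), the coefficients are exactly the components of curl F. Compute:
  ∂R/∂y - ∂Q/∂z = (-6*y) - (0) = -6*y
  ∂P/∂z - ∂R/∂x = (-4*y) - (0) = -4*y
  ∂Q/∂x - ∂P/∂y = (-3*y) - (-4*z) = -3*y + 4*z.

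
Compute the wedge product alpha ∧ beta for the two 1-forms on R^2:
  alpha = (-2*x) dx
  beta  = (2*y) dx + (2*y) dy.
alpha ∧ beta = (-4*x*y) dx ∧ dy

Distribute the wedge, using dx_i ∧ dx_j = -dx_j ∧ dx_i and dx_i ∧ dx_i = 0. For each pair (i, j) with i < j, the coefficient of dx_i ∧ dx_j in alpha ∧ beta is (alpha_i * beta_j - alpha_j * beta_i). Collecting: alpha ∧ beta = (-4*x*y) dx ∧ dy.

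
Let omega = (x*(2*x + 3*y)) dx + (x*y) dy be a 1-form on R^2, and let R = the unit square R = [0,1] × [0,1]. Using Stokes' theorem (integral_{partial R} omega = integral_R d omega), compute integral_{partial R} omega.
integral_(partial R) omega = -1

Stokes: integral_partial_R omega = integral_R d omega with d omega = (∂Q/∂x - ∂P/∂y) dx ∧ dy.
  ∂Q/∂x = y
  ∂P/∂y = 3*x
  integrand = ∂Q/∂x - ∂P/∂y = -3*x + y.
Integrating over R: integral_0^1 integral_0^1 (-3*x + y) dx dy = -1.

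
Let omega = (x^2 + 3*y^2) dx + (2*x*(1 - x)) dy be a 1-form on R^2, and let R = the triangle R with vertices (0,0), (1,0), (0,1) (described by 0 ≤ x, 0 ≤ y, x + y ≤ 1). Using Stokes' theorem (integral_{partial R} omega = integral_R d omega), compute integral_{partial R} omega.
integral_(partial R) omega = -2/3

Stokes: integral_partial_R omega = integral_R d omega with d omega = (∂Q/∂x - ∂P/∂y) dx ∧ dy.
  ∂Q/∂x = 2 - 4*x
  ∂P/∂y = 6*y
  integrand = ∂Q/∂x - ∂P/∂y = -4*x - 6*y + 2.
Integrating over R: integral_0^1 integral_0^{1-x} (-4*x - 6*y + 2) dy dx = -2/3.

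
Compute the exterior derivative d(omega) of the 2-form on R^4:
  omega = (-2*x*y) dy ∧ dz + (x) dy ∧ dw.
d(omega) = (-2*y) dx ∧ dy ∧ dz + (1) dx ∧ dy ∧ dw

For a 2-form omega = sum_{i<j} g_{ij} dx_i ∧ dx_j, the exterior derivative is
  d(omega) = sum_{i<j} d(g_{ij}) ∧ dx_i ∧ dx_j = sum_{i<j, k} (∂g_{ij}/∂x_k) dx_k ∧ dx_i ∧ dx_j.
Expand each term, using dx_k ∧ dx_i ∧ dx_j = sgn(permutation) dx_{(a)} ∧ dx_{(b)} ∧ dx_{(c)} with (a < b < c) sorted:
  d(-2*x*y) includes (∂/∂x)(-2*x*y) dx = (-2*y) dx, which multiplied by dy ∧ dz gives (-2*y) dx ∧ dy ∧ dz
  d(x) includes (∂/∂x)(x) dx = (1) dx, which multiplied by dy ∧ dw gives (1) dx ∧ dy ∧ dw
Collecting like 3-forms: d(omega) = (-2*y) dx ∧ dy ∧ dz + (1) dx ∧ dy ∧ dw.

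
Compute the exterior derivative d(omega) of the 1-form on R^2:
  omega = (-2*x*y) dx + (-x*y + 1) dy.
d(omega) = (2*x - y) dx ∧ dy

For a 1-form omega = sum_i f_i dx_i, the exterior derivative is
  d(omega) = sum_{i < j} (∂f_j/∂x_i - ∂f_i/∂x_j) dx_i ∧ dx_j.
  coefficient of dx ∧ dy: ∂f_2/∂x - ∂f_1/∂y = ∂(-x*y + 1)/∂x - ∂(-2*x*y)/∂y = 2*x - y
Assembling: d(omega) = (2*x - y) dx ∧ dy.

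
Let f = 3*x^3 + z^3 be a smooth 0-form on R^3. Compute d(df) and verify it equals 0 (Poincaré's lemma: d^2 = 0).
d(df) = 0

Step 1: df = sum_i (∂f/∂x_i) dx_i = (9*x^2) dx + (0) dy + (3*z^2) dz.
Step 2: Apply d again. Using the 1-form formula, the coefficient of dx ∧ dy in d(df) is ∂^2 f/∂x ∂y - ∂^2 f/∂y ∂x = (0) - (0) = 0 (equality of mixed partials for smooth f).
Similarly for dx ∧ dz and dy ∧ dz — all coefficients vanish. So d(df) = 0.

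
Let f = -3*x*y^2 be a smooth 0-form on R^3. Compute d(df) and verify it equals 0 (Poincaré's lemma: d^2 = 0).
d(df) = 0

Step 1: df = sum_i (∂f/∂x_i) dx_i = (-3*y^2) dx + (-6*x*y) dy + (0) dz.
Step 2: Apply d again. Using the 1-form formula, the coefficient of dx ∧ dy in d(df) is ∂^2 f/∂x ∂y - ∂^2 f/∂y ∂x = (-6*y) - (-6*y) = 0 (equality of mixed partials for smooth f).
Similarly for dx ∧ dz and dy ∧ dz — all coefficients vanish. So d(df) = 0.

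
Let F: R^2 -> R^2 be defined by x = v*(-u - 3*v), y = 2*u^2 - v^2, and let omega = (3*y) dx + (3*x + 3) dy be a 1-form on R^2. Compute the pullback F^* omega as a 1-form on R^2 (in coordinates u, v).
F^* omega = (-18*u^2*v - 36*u*v^2 + 12*u + 3*v^3) du + (-6*u^3 - 36*u^2*v + 9*u*v^2 + 36*v^3 - 6*v) dv

Using F^*(f dg) = (f ∘ F) d(g ∘ F), substitute each coordinate x_i by F_i(u, v) in f_i, and replace dx_i by d F_i = (∂F_i/∂u) du + (∂F_i/∂v) dv.
  For the x component: f_1(F) = 6*u^2 - 3*v^2; d F_1 = (-v) du + (-u - 6*v) dv
  For the y component: f_2(F) = -3*u*v - 9*v^2 + 3; d F_2 = (4*u) du + (-2*v) dv
Combining and collecting du, dv coefficients:
  coeff of du: -18*u^2*v - 36*u*v^2 + 12*u + 3*v^3
  coeff of dv: -6*u^3 - 36*u^2*v + 9*u*v^2 + 36*v^3 - 6*v
F^* omega = (-18*u^2*v - 36*u*v^2 + 12*u + 3*v^3) du + (-6*u^3 - 36*u^2*v + 9*u*v^2 + 36*v^3 - 6*v) dv.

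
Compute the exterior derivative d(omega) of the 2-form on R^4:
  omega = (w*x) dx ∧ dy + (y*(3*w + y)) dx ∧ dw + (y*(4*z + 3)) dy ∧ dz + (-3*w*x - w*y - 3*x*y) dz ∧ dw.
d(omega) = (-3*w + x - 2*y) dx ∧ dy ∧ dw + (-3*w - 3*y) dx ∧ dz ∧ dw + (-w - 3*x) dy ∧ dz ∧ dw

For a 2-form omega = sum_{i<j} g_{ij} dx_i ∧ dx_j, the exterior derivative is
  d(omega) = sum_{i<j} d(g_{ij}) ∧ dx_i ∧ dx_j = sum_{i<j, k} (∂g_{ij}/∂x_k) dx_k ∧ dx_i ∧ dx_j.
Expand each term, using dx_k ∧ dx_i ∧ dx_j = sgn(permutation) dx_{(a)} ∧ dx_{(b)} ∧ dx_{(c)} with (a < b < c) sorted:
  d(w*x) includes (∂/∂w)(w*x) dw = (x) dw, which multiplied by dx ∧ dy gives (x) dx ∧ dy ∧ dw
  d(y*(3*w + y)) includes (∂/∂y)(y*(3*w + y)) dy = (3*w + 2*y) dy, which multiplied by dx ∧ dw gives (-3*w - 2*y) dx ∧ dy ∧ dw
  d(-3*w*x - w*y - 3*x*y) includes (∂/∂x)(-3*w*x - w*y - 3*x*y) dx = (-3*w - 3*y) dx, which multiplied by dz ∧ dw gives (-3*w - 3*y) dx ∧ dz ∧ dw
  d(-3*w*x - w*y - 3*x*y) includes (∂/∂y)(-3*w*x - w*y - 3*x*y) dy = (-w - 3*x) dy, which multiplied by dz ∧ dw gives (-w - 3*x) dy ∧ dz ∧ dw
Collecting like 3-forms: d(omega) = (-3*w + x - 2*y) dx ∧ dy ∧ dw + (-3*w - 3*y) dx ∧ dz ∧ dw + (-w - 3*x) dy ∧ dz ∧ dw.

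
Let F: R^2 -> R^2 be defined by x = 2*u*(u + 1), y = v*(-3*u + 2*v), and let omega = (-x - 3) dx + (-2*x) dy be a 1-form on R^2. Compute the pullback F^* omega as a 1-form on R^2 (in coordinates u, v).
F^* omega = (-8*u^3 + 12*u^2*v - 12*u^2 + 12*u*v - 16*u - 6) du + (4*u*(3*u^2 - 4*u*v + 3*u - 4*v)) dv

Using F^*(f dg) = (f ∘ F) d(g ∘ F), substitute each coordinate x_i by F_i(u, v) in f_i, and replace dx_i by d F_i = (∂F_i/∂u) du + (∂F_i/∂v) dv.
  For the x component: f_1(F) = -2*u^2 - 2*u - 3; d F_1 = (4*u + 2) du + (0) dv
  For the y component: f_2(F) = 4*u*(-u - 1); d F_2 = (-3*v) du + (-3*u + 4*v) dv
Combining and collecting du, dv coefficients:
  coeff of du: -8*u^3 + 12*u^2*v - 12*u^2 + 12*u*v - 16*u - 6
  coeff of dv: 4*u*(3*u^2 - 4*u*v + 3*u - 4*v)
F^* omega = (-8*u^3 + 12*u^2*v - 12*u^2 + 12*u*v - 16*u - 6) du + (4*u*(3*u^2 - 4*u*v + 3*u - 4*v)) dv.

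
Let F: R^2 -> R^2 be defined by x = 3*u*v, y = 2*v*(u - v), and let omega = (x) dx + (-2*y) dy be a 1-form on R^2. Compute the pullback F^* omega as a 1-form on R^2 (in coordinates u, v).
F^* omega = (v^2*(u + 8*v)) du + (v*(u^2 + 24*u*v - 16*v^2)) dv

Using F^*(f dg) = (f ∘ F) d(g ∘ F), substitute each coordinate x_i by F_i(u, v) in f_i, and replace dx_i by d F_i = (∂F_i/∂u) du + (∂F_i/∂v) dv.
  For the x component: f_1(F) = 3*u*v; d F_1 = (3*v) du + (3*u) dv
  For the y component: f_2(F) = 4*v*(-u + v); d F_2 = (2*v) du + (2*u - 4*v) dv
Combining and collecting du, dv coefficients:
  coeff of du: v^2*(u + 8*v)
  coeff of dv: v*(u^2 + 24*u*v - 16*v^2)
F^* omega = (v^2*(u + 8*v)) du + (v*(u^2 + 24*u*v - 16*v^2)) dv.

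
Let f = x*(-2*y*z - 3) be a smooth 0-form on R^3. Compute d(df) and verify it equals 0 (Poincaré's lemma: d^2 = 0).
d(df) = 0

Step 1: df = sum_i (∂f/∂x_i) dx_i = (-2*y*z - 3) dx + (-2*x*z) dy + (-2*x*y) dz.
Step 2: Apply d again. Using the 1-form formula, the coefficient of dx ∧ dy in d(df) is ∂^2 f/∂x ∂y - ∂^2 f/∂y ∂x = (-2*z) - (-2*z) = 0 (equality of mixed partials for smooth f).
Similarly for dx ∧ dz and dy ∧ dz — all coefficients vanish. So d(df) = 0.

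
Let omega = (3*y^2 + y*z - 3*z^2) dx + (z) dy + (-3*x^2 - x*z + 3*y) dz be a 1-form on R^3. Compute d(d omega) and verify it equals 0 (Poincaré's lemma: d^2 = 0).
d(d omega) = 0

Step 1: d omega = sum_{i<j} (∂f_j/∂x_i - ∂f_i/∂x_j) dx_i ∧ dx_j:
  coeff of dx ∧ dy: -6*y - z
  coeff of dx ∧ dz: -6*x - y + 5*z
  coeff of dy ∧ dz: 2
Step 2: Apply d again to each 2-form coefficient. The only possible 3-form in R^3 is dx ∧ dy ∧ dz, with coefficient
  ∂(coeff of dy∧dz)/∂x - ∂(coeff of dx∧dz)/∂y + ∂(coeff of dx∧dy)/∂z
  = ∂/∂x (2) - ∂/∂y (-6*x - y + 5*z) + ∂/∂z (-6*y - z).
Each of these terms simplifies to sums of mixed partials that cancel in pairs. The result is 0 (by equality of mixed partials for smooth functions — Schwarz / Clairaut).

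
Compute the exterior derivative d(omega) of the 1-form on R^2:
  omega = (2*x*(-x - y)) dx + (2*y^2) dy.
d(omega) = (2*x) dx ∧ dy

For a 1-form omega = sum_i f_i dx_i, the exterior derivative is
  d(omega) = sum_{i < j} (∂f_j/∂x_i - ∂f_i/∂x_j) dx_i ∧ dx_j.
  coefficient of dx ∧ dy: ∂f_2/∂x - ∂f_1/∂y = ∂(2*y^2)/∂x - ∂(2*x*(-x - y))/∂y = 2*x
Assembling: d(omega) = (2*x) dx ∧ dy.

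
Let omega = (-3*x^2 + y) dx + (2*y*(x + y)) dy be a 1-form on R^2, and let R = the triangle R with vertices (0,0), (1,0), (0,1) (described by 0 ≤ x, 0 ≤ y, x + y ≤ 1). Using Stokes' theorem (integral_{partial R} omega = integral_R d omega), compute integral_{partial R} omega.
integral_(partial R) omega = -1/6

Stokes: integral_partial_R omega = integral_R d omega with d omega = (∂Q/∂x - ∂P/∂y) dx ∧ dy.
  ∂Q/∂x = 2*y
  ∂P/∂y = 1
  integrand = ∂Q/∂x - ∂P/∂y = 2*y - 1.
Integrating over R: integral_0^1 integral_0^{1-x} (2*y - 1) dy dx = -1/6.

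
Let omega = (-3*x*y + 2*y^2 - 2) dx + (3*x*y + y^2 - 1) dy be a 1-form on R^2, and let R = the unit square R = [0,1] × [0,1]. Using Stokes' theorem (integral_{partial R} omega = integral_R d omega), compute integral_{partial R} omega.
integral_(partial R) omega = 1

Stokes: integral_partial_R omega = integral_R d omega with d omega = (∂Q/∂x - ∂P/∂y) dx ∧ dy.
  ∂Q/∂x = 3*y
  ∂P/∂y = -3*x + 4*y
  integrand = ∂Q/∂x - ∂P/∂y = 3*x - y.
Integrating over R: integral_0^1 integral_0^1 (3*x - y) dx dy = 1.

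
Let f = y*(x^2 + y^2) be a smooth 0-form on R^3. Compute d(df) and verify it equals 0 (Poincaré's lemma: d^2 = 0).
d(df) = 0

Step 1: df = sum_i (∂f/∂x_i) dx_i = (2*x*y) dx + (x^2 + 3*y^2) dy + (0) dz.
Step 2: Apply d again. Using the 1-form formula, the coefficient of dx ∧ dy in d(df) is ∂^2 f/∂x ∂y - ∂^2 f/∂y ∂x = (2*x) - (2*x) = 0 (equality of mixed partials for smooth f).
Similarly for dx ∧ dz and dy ∧ dz — all coefficients vanish. So d(df) = 0.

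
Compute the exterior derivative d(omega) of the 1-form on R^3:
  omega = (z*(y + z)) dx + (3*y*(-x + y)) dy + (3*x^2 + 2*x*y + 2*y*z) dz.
d(omega) = (-3*y - z) dx ∧ dy + (6*x + y - 2*z) dx ∧ dz + (2*x + 2*z) dy ∧ dz

For a 1-form omega = sum_i f_i dx_i, the exterior derivative is
  d(omega) = sum_{i < j} (∂f_j/∂x_i - ∂f_i/∂x_j) dx_i ∧ dx_j.
  coefficient of dx ∧ dy: ∂f_2/∂x - ∂f_1/∂y = ∂(3*y*(-x + y))/∂x - ∂(z*(y + z))/∂y = -3*y - z
  coefficient of dx ∧ dz: ∂f_3/∂x - ∂f_1/∂z = ∂(3*x^2 + 2*x*y + 2*y*z)/∂x - ∂(z*(y + z))/∂z = 6*x + y - 2*z
  coefficient of dy ∧ dz: ∂f_3/∂y - ∂f_2/∂z = ∂(3*x^2 + 2*x*y + 2*y*z)/∂y - ∂(3*y*(-x + y))/∂z = 2*x + 2*z
Assembling: d(omega) = (-3*y - z) dx ∧ dy + (6*x + y - 2*z) dx ∧ dz + (2*x + 2*z) dy ∧ dz.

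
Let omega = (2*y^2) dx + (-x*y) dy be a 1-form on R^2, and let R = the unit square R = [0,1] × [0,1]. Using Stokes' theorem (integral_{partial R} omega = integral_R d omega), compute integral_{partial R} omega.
integral_(partial R) omega = -5/2

Stokes: integral_partial_R omega = integral_R d omega with d omega = (∂Q/∂x - ∂P/∂y) dx ∧ dy.
  ∂Q/∂x = -y
  ∂P/∂y = 4*y
  integrand = ∂Q/∂x - ∂P/∂y = -5*y.
Integrating over R: integral_0^1 integral_0^1 (-5*y) dx dy = -5/2.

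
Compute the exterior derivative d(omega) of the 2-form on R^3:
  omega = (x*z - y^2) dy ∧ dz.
d(omega) = (z) dx ∧ dy ∧ dz

For a 2-form omega = sum_{i<j} g_{ij} dx_i ∧ dx_j, the exterior derivative is
  d(omega) = sum_{i<j} d(g_{ij}) ∧ dx_i ∧ dx_j = sum_{i<j, k} (∂g_{ij}/∂x_k) dx_k ∧ dx_i ∧ dx_j.
Expand each term, using dx_k ∧ dx_i ∧ dx_j = sgn(permutation) dx_{(a)} ∧ dx_{(b)} ∧ dx_{(c)} with (a < b < c) sorted:
  d(x*z - y^2) includes (∂/∂x)(x*z - y^2) dx = (z) dx, which multiplied by dy ∧ dz gives (z) dx ∧ dy ∧ dz
Collecting like 3-forms: d(omega) = (z) dx ∧ dy ∧ dz.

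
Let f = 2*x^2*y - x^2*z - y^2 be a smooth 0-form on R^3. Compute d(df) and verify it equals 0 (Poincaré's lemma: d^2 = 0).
d(df) = 0

Step 1: df = sum_i (∂f/∂x_i) dx_i = (2*x*(2*y - z)) dx + (2*x^2 - 2*y) dy + (-x^2) dz.
Step 2: Apply d again. Using the 1-form formula, the coefficient of dx ∧ dy in d(df) is ∂^2 f/∂x ∂y - ∂^2 f/∂y ∂x = (4*x) - (4*x) = 0 (equality of mixed partials for smooth f).
Similarly for dx ∧ dz and dy ∧ dz — all coefficients vanish. So d(df) = 0.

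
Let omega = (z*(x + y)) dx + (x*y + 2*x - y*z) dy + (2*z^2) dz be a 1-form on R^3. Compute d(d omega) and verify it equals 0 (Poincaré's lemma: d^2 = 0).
d(d omega) = 0

Step 1: d omega = sum_{i<j} (∂f_j/∂x_i - ∂f_i/∂x_j) dx_i ∧ dx_j:
  coeff of dx ∧ dy: y - z + 2
  coeff of dx ∧ dz: -x - y
  coeff of dy ∧ dz: y
Step 2: Apply d again to each 2-form coefficient. The only possible 3-form in R^3 is dx ∧ dy ∧ dz, with coefficient
  ∂(coeff of dy∧dz)/∂x - ∂(coeff of dx∧dz)/∂y + ∂(coeff of dx∧dy)/∂z
  = ∂/∂x (y) - ∂/∂y (-x - y) + ∂/∂z (y - z + 2).
Each of these terms simplifies to sums of mixed partials that cancel in pairs. The result is 0 (by equality of mixed partials for smooth functions — Schwarz / Clairaut).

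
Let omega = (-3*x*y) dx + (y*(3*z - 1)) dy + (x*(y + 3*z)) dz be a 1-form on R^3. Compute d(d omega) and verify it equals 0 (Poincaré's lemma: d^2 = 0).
d(d omega) = 0

Step 1: d omega = sum_{i<j} (∂f_j/∂x_i - ∂f_i/∂x_j) dx_i ∧ dx_j:
  coeff of dx ∧ dy: 3*x
  coeff of dx ∧ dz: y + 3*z
  coeff of dy ∧ dz: x - 3*y
Step 2: Apply d again to each 2-form coefficient. The only possible 3-form in R^3 is dx ∧ dy ∧ dz, with coefficient
  ∂(coeff of dy∧dz)/∂x - ∂(coeff of dx∧dz)/∂y + ∂(coeff of dx∧dy)/∂z
  = ∂/∂x (x - 3*y) - ∂/∂y (y + 3*z) + ∂/∂z (3*x).
Each of these terms simplifies to sums of mixed partials that cancel in pairs. The result is 0 (by equality of mixed partials for smooth functions — Schwarz / Clairaut).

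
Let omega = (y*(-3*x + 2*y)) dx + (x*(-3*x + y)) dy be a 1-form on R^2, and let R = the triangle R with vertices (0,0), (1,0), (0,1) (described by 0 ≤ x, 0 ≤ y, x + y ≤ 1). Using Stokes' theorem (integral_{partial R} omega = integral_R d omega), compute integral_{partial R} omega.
integral_(partial R) omega = -1

Stokes: integral_partial_R omega = integral_R d omega with d omega = (∂Q/∂x - ∂P/∂y) dx ∧ dy.
  ∂Q/∂x = -6*x + y
  ∂P/∂y = -3*x + 4*y
  integrand = ∂Q/∂x - ∂P/∂y = -3*x - 3*y.
Integrating over R: integral_0^1 integral_0^{1-x} (-3*x - 3*y) dy dx = -1.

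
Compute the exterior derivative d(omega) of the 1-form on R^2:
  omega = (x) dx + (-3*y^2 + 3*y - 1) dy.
d(omega) = 0

For a 1-form omega = sum_i f_i dx_i, the exterior derivative is
  d(omega) = sum_{i < j} (∂f_j/∂x_i - ∂f_i/∂x_j) dx_i ∧ dx_j.

Assembling: d(omega) = 0.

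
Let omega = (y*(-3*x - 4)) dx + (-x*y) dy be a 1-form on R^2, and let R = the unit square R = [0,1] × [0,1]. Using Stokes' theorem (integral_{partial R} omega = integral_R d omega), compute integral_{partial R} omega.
integral_(partial R) omega = 5

Stokes: integral_partial_R omega = integral_R d omega with d omega = (∂Q/∂x - ∂P/∂y) dx ∧ dy.
  ∂Q/∂x = -y
  ∂P/∂y = -3*x - 4
  integrand = ∂Q/∂x - ∂P/∂y = 3*x - y + 4.
Integrating over R: integral_0^1 integral_0^1 (3*x - y + 4) dx dy = 5.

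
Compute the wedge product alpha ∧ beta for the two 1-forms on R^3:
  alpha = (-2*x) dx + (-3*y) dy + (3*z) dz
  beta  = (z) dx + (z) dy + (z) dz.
alpha ∧ beta = (z*(-2*x + 3*y)) dx ∧ dy + (-z*(2*x + 3*z)) dx ∧ dz + (-3*z*(y + z)) dy ∧ dz

Distribute the wedge, using dx_i ∧ dx_j = -dx_j ∧ dx_i and dx_i ∧ dx_i = 0. For each pair (i, j) with i < j, the coefficient of dx_i ∧ dx_j in alpha ∧ beta is (alpha_i * beta_j - alpha_j * beta_i). Collecting: alpha ∧ beta = (z*(-2*x + 3*y)) dx ∧ dy + (-z*(2*x + 3*z)) dx ∧ dz + (-3*z*(y + z)) dy ∧ dz.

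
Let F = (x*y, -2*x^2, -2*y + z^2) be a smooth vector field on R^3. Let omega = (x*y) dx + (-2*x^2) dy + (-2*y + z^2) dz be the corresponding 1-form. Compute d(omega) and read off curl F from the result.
d(omega) = (-2) dy ∧ dz + (0) dz ∧ dx + (-5*x) dx ∧ dy; curl F = (-2, 0, -5*x)

d omega = sum_{i<j} (∂f_j/∂x_i - ∂f_i/∂x_j) dx_i ∧ dx_j. Under the identification (dy ∧ dz, dz ∧ dx, dx ∧ dy) ↔ (e_x, e_y, e_z), the coefficients are exactly the components of curl F. Compute:
  ∂R/∂y - ∂Q/∂z = (-2) - (0) = -2
  ∂P/∂z - ∂R/∂x = (0) - (0) = 0
  ∂Q/∂x - ∂P/∂y = (-4*x) - (x) = -5*x.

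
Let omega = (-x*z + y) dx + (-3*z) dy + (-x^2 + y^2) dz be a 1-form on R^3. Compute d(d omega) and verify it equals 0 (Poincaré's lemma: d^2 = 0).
d(d omega) = 0

Step 1: d omega = sum_{i<j} (∂f_j/∂x_i - ∂f_i/∂x_j) dx_i ∧ dx_j:
  coeff of dx ∧ dy: -1
  coeff of dx ∧ dz: -x
  coeff of dy ∧ dz: 2*y + 3
Step 2: Apply d again to each 2-form coefficient. The only possible 3-form in R^3 is dx ∧ dy ∧ dz, with coefficient
  ∂(coeff of dy∧dz)/∂x - ∂(coeff of dx∧dz)/∂y + ∂(coeff of dx∧dy)/∂z
  = ∂/∂x (2*y + 3) - ∂/∂y (-x) + ∂/∂z (-1).
Each of these terms simplifies to sums of mixed partials that cancel in pairs. The result is 0 (by equality of mixed partials for smooth functions — Schwarz / Clairaut).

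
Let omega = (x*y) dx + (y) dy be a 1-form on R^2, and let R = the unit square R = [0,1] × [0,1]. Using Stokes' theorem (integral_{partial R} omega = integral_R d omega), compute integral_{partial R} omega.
integral_(partial R) omega = -1/2

Stokes: integral_partial_R omega = integral_R d omega with d omega = (∂Q/∂x - ∂P/∂y) dx ∧ dy.
  ∂Q/∂x = 0
  ∂P/∂y = x
  integrand = ∂Q/∂x - ∂P/∂y = -x.
Integrating over R: integral_0^1 integral_0^1 (-x) dx dy = -1/2.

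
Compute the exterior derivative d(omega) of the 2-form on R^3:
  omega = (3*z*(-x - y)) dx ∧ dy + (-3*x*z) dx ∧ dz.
d(omega) = (-3*x - 3*y) dx ∧ dy ∧ dz

For a 2-form omega = sum_{i<j} g_{ij} dx_i ∧ dx_j, the exterior derivative is
  d(omega) = sum_{i<j} d(g_{ij}) ∧ dx_i ∧ dx_j = sum_{i<j, k} (∂g_{ij}/∂x_k) dx_k ∧ dx_i ∧ dx_j.
Expand each term, using dx_k ∧ dx_i ∧ dx_j = sgn(permutation) dx_{(a)} ∧ dx_{(b)} ∧ dx_{(c)} with (a < b < c) sorted:
  d(3*z*(-x - y)) includes (∂/∂z)(3*z*(-x - y)) dz = (-3*x - 3*y) dz, which multiplied by dx ∧ dy gives (-3*x - 3*y) dx ∧ dy ∧ dz
Collecting like 3-forms: d(omega) = (-3*x - 3*y) dx ∧ dy ∧ dz.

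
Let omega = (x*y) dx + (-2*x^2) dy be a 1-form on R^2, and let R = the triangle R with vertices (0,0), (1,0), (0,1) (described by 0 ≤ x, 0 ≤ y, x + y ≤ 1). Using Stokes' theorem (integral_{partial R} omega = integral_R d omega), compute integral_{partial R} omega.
integral_(partial R) omega = -5/6

Stokes: integral_partial_R omega = integral_R d omega with d omega = (∂Q/∂x - ∂P/∂y) dx ∧ dy.
  ∂Q/∂x = -4*x
  ∂P/∂y = x
  integrand = ∂Q/∂x - ∂P/∂y = -5*x.
Integrating over R: integral_0^1 integral_0^{1-x} (-5*x) dy dx = -5/6.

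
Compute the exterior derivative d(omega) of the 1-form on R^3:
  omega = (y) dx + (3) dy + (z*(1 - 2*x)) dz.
d(omega) = (-1) dx ∧ dy + (-2*z) dx ∧ dz

For a 1-form omega = sum_i f_i dx_i, the exterior derivative is
  d(omega) = sum_{i < j} (∂f_j/∂x_i - ∂f_i/∂x_j) dx_i ∧ dx_j.
  coefficient of dx ∧ dy: ∂f_2/∂x - ∂f_1/∂y = ∂(3)/∂x - ∂(y)/∂y = -1
  coefficient of dx ∧ dz: ∂f_3/∂x - ∂f_1/∂z = ∂(z*(1 - 2*x))/∂x - ∂(y)/∂z = -2*z
Assembling: d(omega) = (-1) dx ∧ dy + (-2*z) dx ∧ dz.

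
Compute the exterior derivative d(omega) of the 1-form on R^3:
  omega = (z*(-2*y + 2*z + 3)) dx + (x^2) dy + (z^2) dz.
d(omega) = (2*x + 2*z) dx ∧ dy + (2*y - 4*z - 3) dx ∧ dz

For a 1-form omega = sum_i f_i dx_i, the exterior derivative is
  d(omega) = sum_{i < j} (∂f_j/∂x_i - ∂f_i/∂x_j) dx_i ∧ dx_j.
  coefficient of dx ∧ dy: ∂f_2/∂x - ∂f_1/∂y = ∂(x^2)/∂x - ∂(z*(-2*y + 2*z + 3))/∂y = 2*x + 2*z
  coefficient of dx ∧ dz: ∂f_3/∂x - ∂f_1/∂z = ∂(z^2)/∂x - ∂(z*(-2*y + 2*z + 3))/∂z = 2*y - 4*z - 3
Assembling: d(omega) = (2*x + 2*z) dx ∧ dy + (2*y - 4*z - 3) dx ∧ dz.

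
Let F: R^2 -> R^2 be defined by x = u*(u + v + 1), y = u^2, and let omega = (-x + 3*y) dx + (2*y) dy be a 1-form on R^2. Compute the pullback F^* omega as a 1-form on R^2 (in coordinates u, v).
F^* omega = (u*(8*u^2 - v^2 - 2*v - 1)) du + (u^2*(2*u - v - 1)) dv

Using F^*(f dg) = (f ∘ F) d(g ∘ F), substitute each coordinate x_i by F_i(u, v) in f_i, and replace dx_i by d F_i = (∂F_i/∂u) du + (∂F_i/∂v) dv.
  For the x component: f_1(F) = u*(2*u - v - 1); d F_1 = (2*u + v + 1) du + (u) dv
  For the y component: f_2(F) = 2*u^2; d F_2 = (2*u) du + (0) dv
Combining and collecting du, dv coefficients:
  coeff of du: u*(8*u^2 - v^2 - 2*v - 1)
  coeff of dv: u^2*(2*u - v - 1)
F^* omega = (u*(8*u^2 - v^2 - 2*v - 1)) du + (u^2*(2*u - v - 1)) dv.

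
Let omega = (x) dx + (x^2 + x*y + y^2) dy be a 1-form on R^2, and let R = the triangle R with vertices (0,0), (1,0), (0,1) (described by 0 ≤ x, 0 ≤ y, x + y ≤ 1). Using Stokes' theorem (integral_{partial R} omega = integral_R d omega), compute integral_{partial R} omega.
integral_(partial R) omega = 1/2

Stokes: integral_partial_R omega = integral_R d omega with d omega = (∂Q/∂x - ∂P/∂y) dx ∧ dy.
  ∂Q/∂x = 2*x + y
  ∂P/∂y = 0
  integrand = ∂Q/∂x - ∂P/∂y = 2*x + y.
Integrating over R: integral_0^1 integral_0^{1-x} (2*x + y) dy dx = 1/2.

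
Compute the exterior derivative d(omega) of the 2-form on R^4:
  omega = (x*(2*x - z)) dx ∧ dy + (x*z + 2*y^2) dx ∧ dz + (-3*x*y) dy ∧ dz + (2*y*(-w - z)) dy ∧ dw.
d(omega) = (-x - 7*y) dx ∧ dy ∧ dz + (2*y) dy ∧ dz ∧ dw

For a 2-form omega = sum_{i<j} g_{ij} dx_i ∧ dx_j, the exterior derivative is
  d(omega) = sum_{i<j} d(g_{ij}) ∧ dx_i ∧ dx_j = sum_{i<j, k} (∂g_{ij}/∂x_k) dx_k ∧ dx_i ∧ dx_j.
Expand each term, using dx_k ∧ dx_i ∧ dx_j = sgn(permutation) dx_{(a)} ∧ dx_{(b)} ∧ dx_{(c)} with (a < b < c) sorted:
  d(x*(2*x - z)) includes (∂/∂z)(x*(2*x - z)) dz = (-x) dz, which multiplied by dx ∧ dy gives (-x) dx ∧ dy ∧ dz
  d(x*z + 2*y^2) includes (∂/∂y)(x*z + 2*y^2) dy = (4*y) dy, which multiplied by dx ∧ dz gives (-4*y) dx ∧ dy ∧ dz
  d(-3*x*y) includes (∂/∂x)(-3*x*y) dx = (-3*y) dx, which multiplied by dy ∧ dz gives (-3*y) dx ∧ dy ∧ dz
  d(2*y*(-w - z)) includes (∂/∂z)(2*y*(-w - z)) dz = (-2*y) dz, which multiplied by dy ∧ dw gives (2*y) dy ∧ dz ∧ dw
Collecting like 3-forms: d(omega) = (-x - 7*y) dx ∧ dy ∧ dz + (2*y) dy ∧ dz ∧ dw.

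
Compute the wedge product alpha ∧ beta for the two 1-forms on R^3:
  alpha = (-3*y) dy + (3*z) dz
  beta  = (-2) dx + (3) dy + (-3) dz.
alpha ∧ beta = (-6*y) dx ∧ dy + (9*y - 9*z) dy ∧ dz + (6*z) dx ∧ dz

Distribute the wedge, using dx_i ∧ dx_j = -dx_j ∧ dx_i and dx_i ∧ dx_i = 0. For each pair (i, j) with i < j, the coefficient of dx_i ∧ dx_j in alpha ∧ beta is (alpha_i * beta_j - alpha_j * beta_i). Collecting: alpha ∧ beta = (-6*y) dx ∧ dy + (9*y - 9*z) dy ∧ dz + (6*z) dx ∧ dz.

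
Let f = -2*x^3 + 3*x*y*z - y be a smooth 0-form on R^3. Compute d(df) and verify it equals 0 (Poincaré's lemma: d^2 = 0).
d(df) = 0

Step 1: df = sum_i (∂f/∂x_i) dx_i = (-6*x^2 + 3*y*z) dx + (3*x*z - 1) dy + (3*x*y) dz.
Step 2: Apply d again. Using the 1-form formula, the coefficient of dx ∧ dy in d(df) is ∂^2 f/∂x ∂y - ∂^2 f/∂y ∂x = (3*z) - (3*z) = 0 (equality of mixed partials for smooth f).
Similarly for dx ∧ dz and dy ∧ dz — all coefficients vanish. So d(df) = 0.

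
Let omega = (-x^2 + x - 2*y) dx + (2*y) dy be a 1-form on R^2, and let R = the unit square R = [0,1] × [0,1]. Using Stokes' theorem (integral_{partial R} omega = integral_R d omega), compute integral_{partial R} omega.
integral_(partial R) omega = 2

Stokes: integral_partial_R omega = integral_R d omega with d omega = (∂Q/∂x - ∂P/∂y) dx ∧ dy.
  ∂Q/∂x = 0
  ∂P/∂y = -2
  integrand = ∂Q/∂x - ∂P/∂y = 2.
Integrating over R: integral_0^1 integral_0^1 (2) dx dy = 2.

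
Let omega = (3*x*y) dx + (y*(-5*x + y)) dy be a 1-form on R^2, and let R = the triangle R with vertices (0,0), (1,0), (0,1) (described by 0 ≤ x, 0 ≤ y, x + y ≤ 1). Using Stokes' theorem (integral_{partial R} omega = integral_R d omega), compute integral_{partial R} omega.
integral_(partial R) omega = -4/3

Stokes: integral_partial_R omega = integral_R d omega with d omega = (∂Q/∂x - ∂P/∂y) dx ∧ dy.
  ∂Q/∂x = -5*y
  ∂P/∂y = 3*x
  integrand = ∂Q/∂x - ∂P/∂y = -3*x - 5*y.
Integrating over R: integral_0^1 integral_0^{1-x} (-3*x - 5*y) dy dx = -4/3.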